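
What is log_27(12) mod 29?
21

Baby-step giant-step with step n = ⌈√29⌉ = 6.
Baby steps 27^j mod 29 (j:value) for j=0..5: 0:1, 1:27, 2:4, 3:21, 4:16, 5:26.
Giant-step multiplier: 27^(-6) ≡ 27^(28-6) = 27^22 ≡ 5 (mod 29).
Giant steps γ_i = 12·5^i mod 29: γ_0=12, γ_1=2, γ_2=10, γ_3=21 (in table at j=3).
x = i·n + j = 3·6 + 3 = 21.
Check: 27^21 ≡ 12 (mod 29).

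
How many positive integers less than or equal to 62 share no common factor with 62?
30

62 = 2 × 31
φ(n) = n × ∏(1 - 1/p) for each prime p dividing n
φ(62) = 62 × (1 - 1/2) × (1 - 1/31) = 30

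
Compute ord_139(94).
46

139 is prime, so ord(94) divides φ(139) = 138.
Divisors of 138: 1, 2, 3, 6, 23, 46, 69, 138.
Repeated squaring: 94^1 ≡ 94, 94^2 ≡ 79, 94^4 ≡ 125, 94^8 ≡ 57, 94^16 ≡ 52, 94^32 ≡ 63, 94^64 ≡ 77, 94^128 ≡ 91 (mod 139).
Test 94^d mod 139 for each divisor d in increasing order:
94^1 ≡ 94
94^2 ≡ 79
94^3 = 94^2·94^1 ≡ 59
94^6 = 94^4·94^2 ≡ 6
94^23 = 94^16·94^4·94^2·94^1 ≡ 138
94^46 = 94^32·94^8·94^4·94^2 ≡ 1  ← first divisor giving 1
The order is 46.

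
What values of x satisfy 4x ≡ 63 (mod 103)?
x ≡ 93 (mod 103)

gcd(4, 103) = 1, which divides 63, so solutions exist.
Find 4^(-1) mod 103 by the extended Euclidean algorithm:
103 = 25 × 4 + 3  ⟹  3 = (1)·103 + (-25)·4
4 = 1 × 3 + 1  ⟹  1 = (-1)·103 + (26)·4
So (26)·4 ≡ 1 (mod 103), i.e. 4^(-1) ≡ 26 (mod 103).
x ≡ 26 × 63 = 1638 ≡ 93 (mod 103).
Check: 4 × 93 = 372 ≡ 63 (mod 103).
Unique solution: x ≡ 93 (mod 103)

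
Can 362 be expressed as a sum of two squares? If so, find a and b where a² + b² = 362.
1² + 19² (a=1, b=19)

Factorization: 362 = 2 × 181
By Fermat: n is sum of two squares iff every prime p ≡ 3 (mod 4) appears to even power.
All primes ≡ 3 (mod 4) appear to even power.
Search a = 0, 1, 2, … for 362 - a² a perfect square: first hit at a = 1: 362 - 1 = 361 = 19².
362 = 1² + 19² = 1 + 361 ✓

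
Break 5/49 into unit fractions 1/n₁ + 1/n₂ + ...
1/10 + 1/490

Greedy algorithm:
5/49: ceiling(49/5) = 10, use 1/10
1/490: ceiling(490/1) = 490, use 1/490
Result: 5/49 = 1/10 + 1/490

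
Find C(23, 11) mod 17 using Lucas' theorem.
0

Using Lucas' theorem:
Write n=23 and k=11 in base 17:
n in base 17: [1, 6]
k in base 17: [0, 11]
C(23,11) mod 17 = ∏ C(n_i, k_i) mod 17
Digit binomials (mod 17): C(1,0) = 1; C(6,11) = 0 (k_i > n_i)
Product: 1 × 0 = 0 ≡ 0 (mod 17)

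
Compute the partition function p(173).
362326859895

p(n) counts ways to write n as a sum of positive integers (order ignored).
Euler's pentagonal recurrence: p(k) = p(k-1) + p(k-2) - p(k-5) - p(k-7) + p(k-12) + p(k-15) - ... (offsets j(3j∓1)/2, signs ++--, p(0)=1, p(<0)=0).
DP table for k = 0..172: p(0)=1, p(1)=1, p(2)=2, p(3)=3, p(4)=5, p(5)=7, p(6)=11, p(7)=15, p(8)=22, p(9)=30, p(10)=42, p(11)=56, p(12)=77, p(13)=101, p(14)=135, p(15)=176, p(16)=231, p(17)=297, p(18)=385, p(19)=490, p(20)=627, p(21)=792, p(22)=1002, p(23)=1255, p(24)=1575, p(25)=1958, p(26)=2436, p(27)=3010, p(28)=3718, p(29)=4565, p(30)=5604, p(31)=6842, p(32)=8349, p(33)=10143, p(34)=12310, p(35)=14883, p(36)=17977, p(37)=21637, p(38)=26015, p(39)=31185, p(40)=37338, p(41)=44583, p(42)=53174, p(43)=63261, p(44)=75175, p(45)=89134, p(46)=105558, p(47)=124754, p(48)=147273, p(49)=173525, p(50)=204226, p(51)=239943, p(52)=281589, p(53)=329931, p(54)=386155, p(55)=451276, p(56)=526823, p(57)=614154, p(58)=715220, p(59)=831820, p(60)=966467, p(61)=1121505, p(62)=1300156, p(63)=1505499, p(64)=1741630, p(65)=2012558, p(66)=2323520, p(67)=2679689, p(68)=3087735, p(69)=3554345, p(70)=4087968, p(71)=4697205, p(72)=5392783, p(73)=6185689, p(74)=7089500, p(75)=8118264, p(76)=9289091, p(77)=10619863, p(78)=12132164, p(79)=13848650, p(80)=15796476, p(81)=18004327, p(82)=20506255, p(83)=23338469, p(84)=26543660, p(85)=30167357, p(86)=34262962, p(87)=38887673, p(88)=44108109, p(89)=49995925, p(90)=56634173, p(91)=64112359, p(92)=72533807, p(93)=82010177, p(94)=92669720, p(95)=104651419, p(96)=118114304, p(97)=133230930, p(98)=150198136, p(99)=169229875, p(100)=190569292, p(101)=214481126, p(102)=241265379, p(103)=271248950, p(104)=304801365, p(105)=342325709, p(106)=384276336, p(107)=431149389, p(108)=483502844, p(109)=541946240, p(110)=607163746, p(111)=679903203, p(112)=761002156, p(113)=851376628, p(114)=952050665, p(115)=1064144451, p(116)=1188908248, p(117)=1327710076, p(118)=1482074143, p(119)=1653668665, p(120)=1844349560, p(121)=2056148051, p(122)=2291320912, p(123)=2552338241, p(124)=2841940500, p(125)=3163127352, p(126)=3519222692, p(127)=3913864295, p(128)=4351078600, p(129)=4835271870, p(130)=5371315400, p(131)=5964539504, p(132)=6620830889, p(133)=7346629512, p(134)=8149040695, p(135)=9035836076, p(136)=10015581680, p(137)=11097645016, p(138)=12292341831, p(139)=13610949895, p(140)=15065878135, p(141)=16670689208, p(142)=18440293320, p(143)=20390982757, p(144)=22540654445, p(145)=24908858009, p(146)=27517052599, p(147)=30388671978, p(148)=33549419497, p(149)=37027355200, p(150)=40853235313, p(151)=45060624582, p(152)=49686288421, p(153)=54770336324, p(154)=60356673280, p(155)=66493182097, p(156)=73232243759, p(157)=80630964769, p(158)=88751778802, p(159)=97662728555, p(160)=107438159466, p(161)=118159068427, p(162)=129913904637, p(163)=142798995930, p(164)=156919475295, p(165)=172389800255, p(166)=189334822579, p(167)=207890420102, p(168)=228204732751, p(169)=250438925115, p(170)=274768617130, p(171)=301384802048, p(172)=330495499613.
Final step: p(173) = p(172) + p(171) - p(168) - p(166) + p(161) + p(158) - p(151) - p(147) + p(138) + p(133) - p(122) - p(116) + p(103) + p(96) - p(81) - p(73) + p(56) + p(47) - p(28) - p(18)
= 330495499613 + 301384802048 - 228204732751 - 189334822579 + 118159068427 + 88751778802 - 45060624582 - 30388671978 + 12292341831 + 7346629512 - 2291320912 - 1188908248 + 271248950 + 118114304 - 18004327 - 6185689 + 526823 + 124754 - 3718 - 385
= 362326859895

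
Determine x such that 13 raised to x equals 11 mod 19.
6

Baby-step giant-step with step n = ⌈√19⌉ = 5.
Baby steps 13^j mod 19 (j:value) for j=0..4: 0:1, 1:13, 2:17, 3:12, 4:4.
Giant-step multiplier: 13^(-5) ≡ 13^(18-5) = 13^13 ≡ 15 (mod 19).
Giant steps γ_i = 11·15^i mod 19: γ_0=11, γ_1=13 (in table at j=1).
x = i·n + j = 1·5 + 1 = 6.
Check: 13^6 ≡ 11 (mod 19).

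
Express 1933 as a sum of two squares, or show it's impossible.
13² + 42² (a=13, b=42)

Factorization: 1933 = 1933
By Fermat: n is sum of two squares iff every prime p ≡ 3 (mod 4) appears to even power.
All primes ≡ 3 (mod 4) appear to even power.
Search a = 0, 1, 2, … for 1933 - a² a perfect square: first hit at a = 13: 1933 - 169 = 1764 = 42².
1933 = 13² + 42² = 169 + 1764 ✓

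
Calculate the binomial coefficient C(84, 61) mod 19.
14

Using Lucas' theorem:
Write n=84 and k=61 in base 19:
n in base 19: [4, 8]
k in base 19: [3, 4]
C(84,61) mod 19 = ∏ C(n_i, k_i) mod 19
Digit binomials (mod 19): C(4,3) = 4; C(8,4) = 70 ≡ 13
Product: 4 × 13 = 52 ≡ 14 (mod 19)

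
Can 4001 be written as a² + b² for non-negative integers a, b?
40² + 49² (a=40, b=49)

Factorization: 4001 = 4001
By Fermat: n is sum of two squares iff every prime p ≡ 3 (mod 4) appears to even power.
All primes ≡ 3 (mod 4) appear to even power.
Search a = 0, 1, 2, … for 4001 - a² a perfect square: first hit at a = 40: 4001 - 1600 = 2401 = 49².
4001 = 40² + 49² = 1600 + 2401 ✓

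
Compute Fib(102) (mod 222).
218

Matrix identity: Q^n = [[F_(n+1), F_n], [F_n, F_(n-1)]] with Q = [[1,1],[1,0]].
n = 102 = 1100110₂. Square-and-multiply, entries mod 222:
Q^1 = [[1,1],[1,0]]
Q^3 = (Q^1)²·Q = [[3,2],[2,1]]
Q^6 = (Q^3)² = [[13,8],[8,5]]
Q^12 = (Q^6)² = [[11,144],[144,89]]
Q^25 = (Q^12)²·Q = [[181,211],[211,192]]
Q^51 = (Q^25)²·Q = [[141,26],[26,115]]
Q^102 = (Q^51)² = [[133,218],[218,137]]
F_102 mod 222 = Q^102[0][1] = 218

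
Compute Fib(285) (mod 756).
2

Matrix identity: Q^n = [[F_(n+1), F_n], [F_n, F_(n-1)]] with Q = [[1,1],[1,0]].
n = 285 = 100011101₂. Square-and-multiply, entries mod 756:
Q^1 = [[1,1],[1,0]]
Q^2 = (Q^1)² = [[2,1],[1,1]]
Q^4 = (Q^2)² = [[5,3],[3,2]]
Q^8 = (Q^4)² = [[34,21],[21,13]]
Q^17 = (Q^8)²·Q = [[316,85],[85,231]]
Q^35 = (Q^17)²·Q = [[108,485],[485,379]]
Q^71 = (Q^35)²·Q = [[0,433],[433,323]]
Q^142 = (Q^71)² = [[1,755],[755,2]]
Q^285 = (Q^142)²·Q = [[755,2],[2,753]]
F_285 mod 756 = Q^285[0][1] = 2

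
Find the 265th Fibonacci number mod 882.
811

Matrix identity: Q^n = [[F_(n+1), F_n], [F_n, F_(n-1)]] with Q = [[1,1],[1,0]].
n = 265 = 100001001₂. Square-and-multiply, entries mod 882:
Q^1 = [[1,1],[1,0]]
Q^2 = (Q^1)² = [[2,1],[1,1]]
Q^4 = (Q^2)² = [[5,3],[3,2]]
Q^8 = (Q^4)² = [[34,21],[21,13]]
Q^16 = (Q^8)² = [[715,105],[105,610]]
Q^33 = (Q^16)²·Q = [[757,106],[106,651]]
Q^66 = (Q^33)² = [[401,190],[190,211]]
Q^132 = (Q^66)² = [[215,738],[738,359]]
Q^265 = (Q^132)²·Q = [[181,811],[811,252]]
F_265 mod 882 = Q^265[0][1] = 811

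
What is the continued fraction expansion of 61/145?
[0; 2, 2, 1, 1, 1, 7]

Euclidean algorithm steps:
61 = 0 × 145 + 61
145 = 2 × 61 + 23
61 = 2 × 23 + 15
23 = 1 × 15 + 8
15 = 1 × 8 + 7
8 = 1 × 7 + 1
7 = 7 × 1 + 0
Continued fraction: [0; 2, 2, 1, 1, 1, 7]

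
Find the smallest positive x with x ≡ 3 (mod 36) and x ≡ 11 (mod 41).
831

Using Chinese Remainder Theorem:
M = 36 × 41 = 1476
M1 = 41, M2 = 36
y1 = 41^(-1) mod 36 = 29
y2 = 36^(-1) mod 41 = 8
x = (3×41×29 + 11×36×8) mod 1476 = 831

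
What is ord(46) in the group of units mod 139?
69

139 is prime, so ord(46) divides φ(139) = 138.
Divisors of 138: 1, 2, 3, 6, 23, 46, 69, 138.
Repeated squaring: 46^1 ≡ 46, 46^2 ≡ 31, 46^4 ≡ 127, 46^8 ≡ 5, 46^16 ≡ 25, 46^32 ≡ 69, 46^64 ≡ 35, 46^128 ≡ 113 (mod 139).
Test 46^d mod 139 for each divisor d in increasing order:
46^1 ≡ 46
46^2 ≡ 31
46^3 = 46^2·46^1 ≡ 36
46^6 = 46^4·46^2 ≡ 45
46^23 = 46^16·46^4·46^2·46^1 ≡ 42
46^46 = 46^32·46^8·46^4·46^2 ≡ 96
46^69 = 46^64·46^4·46^1 ≡ 1  ← first divisor giving 1
The order is 69.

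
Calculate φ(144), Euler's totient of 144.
48

144 = 2^4 × 3^2
φ(n) = n × ∏(1 - 1/p) for each prime p dividing n
φ(144) = 144 × (1 - 1/2) × (1 - 1/3) = 48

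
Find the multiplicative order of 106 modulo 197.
196

197 is prime, so ord(106) divides φ(197) = 196.
Divisors of 196: 1, 2, 4, 7, 14, 28, 49, 98, 196.
Repeated squaring: 106^1 ≡ 106, 106^2 ≡ 7, 106^4 ≡ 49, 106^8 ≡ 37, 106^16 ≡ 187, 106^32 ≡ 100, 106^64 ≡ 150, 106^128 ≡ 42 (mod 197).
Test 106^d mod 197 for each divisor d in increasing order:
106^1 ≡ 106
106^2 ≡ 7
106^4 ≡ 49
106^7 = 106^4·106^2·106^1 ≡ 110
106^14 = 106^8·106^4·106^2 ≡ 83
106^28 = 106^16·106^8·106^4 ≡ 191
106^49 = 106^32·106^16·106^1 ≡ 183
106^98 = 106^64·106^32·106^2 ≡ 196
106^196 = 106^128·106^64·106^4 ≡ 1  ← first divisor giving 1
The order is 196.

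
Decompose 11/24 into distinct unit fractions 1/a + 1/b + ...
1/3 + 1/8

Greedy algorithm:
11/24: ceiling(24/11) = 3, use 1/3
1/8: ceiling(8/1) = 8, use 1/8
Result: 11/24 = 1/3 + 1/8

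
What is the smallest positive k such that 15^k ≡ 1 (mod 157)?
156

157 is prime, so ord(15) divides φ(157) = 156.
Divisors of 156: 1, 2, 3, 4, 6, 12, 13, 26, 39, 52, 78, 156.
Repeated squaring: 15^1 ≡ 15, 15^2 ≡ 68, 15^4 ≡ 71, 15^8 ≡ 17, 15^16 ≡ 132, 15^32 ≡ 154, 15^64 ≡ 9, 15^128 ≡ 81 (mod 157).
Test 15^d mod 157 for each divisor d in increasing order:
15^1 ≡ 15
15^2 ≡ 68
15^3 = 15^2·15^1 ≡ 78
15^4 ≡ 71
15^6 = 15^4·15^2 ≡ 118
15^12 = 15^8·15^4 ≡ 108
15^13 = 15^8·15^4·15^1 ≡ 50
15^26 = 15^16·15^8·15^2 ≡ 145
15^39 = 15^32·15^4·15^2·15^1 ≡ 28
15^52 = 15^32·15^16·15^4 ≡ 144
15^78 = 15^64·15^8·15^4·15^2 ≡ 156
15^156 = 15^128·15^16·15^8·15^4 ≡ 1  ← first divisor giving 1
The order is 156.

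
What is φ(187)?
160

187 = 11 × 17
φ(n) = n × ∏(1 - 1/p) for each prime p dividing n
φ(187) = 187 × (1 - 1/11) × (1 - 1/17) = 160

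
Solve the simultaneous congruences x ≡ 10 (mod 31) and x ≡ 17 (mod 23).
661

Using Chinese Remainder Theorem:
M = 31 × 23 = 713
M1 = 23, M2 = 31
y1 = 23^(-1) mod 31 = 27
y2 = 31^(-1) mod 23 = 3
x = (10×23×27 + 17×31×3) mod 713 = 661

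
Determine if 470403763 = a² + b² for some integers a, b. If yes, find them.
Not possible

Factorization: 470403763 = 101 × 167^3
By Fermat: n is sum of two squares iff every prime p ≡ 3 (mod 4) appears to even power.
Prime(s) ≡ 3 (mod 4) with odd exponent: [(167, 3)]
Therefore 470403763 cannot be expressed as a² + b².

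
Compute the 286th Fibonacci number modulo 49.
41

Matrix identity: Q^n = [[F_(n+1), F_n], [F_n, F_(n-1)]] with Q = [[1,1],[1,0]].
n = 286 = 100011110₂. Square-and-multiply, entries mod 49:
Q^1 = [[1,1],[1,0]]
Q^2 = (Q^1)² = [[2,1],[1,1]]
Q^4 = (Q^2)² = [[5,3],[3,2]]
Q^8 = (Q^4)² = [[34,21],[21,13]]
Q^17 = (Q^8)²·Q = [[36,29],[29,7]]
Q^35 = (Q^17)²·Q = [[3,30],[30,22]]
Q^71 = (Q^35)²·Q = [[42,27],[27,15]]
Q^143 = (Q^71)²·Q = [[14,43],[43,20]]
Q^286 = (Q^143)² = [[36,41],[41,44]]
F_286 mod 49 = Q^286[0][1] = 41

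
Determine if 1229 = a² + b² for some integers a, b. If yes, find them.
2² + 35² (a=2, b=35)

Factorization: 1229 = 1229
By Fermat: n is sum of two squares iff every prime p ≡ 3 (mod 4) appears to even power.
All primes ≡ 3 (mod 4) appear to even power.
Search a = 0, 1, 2, … for 1229 - a² a perfect square: first hit at a = 2: 1229 - 4 = 1225 = 35².
1229 = 2² + 35² = 4 + 1225 ✓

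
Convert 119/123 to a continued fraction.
[0; 1, 29, 1, 3]

Euclidean algorithm steps:
119 = 0 × 123 + 119
123 = 1 × 119 + 4
119 = 29 × 4 + 3
4 = 1 × 3 + 1
3 = 3 × 1 + 0
Continued fraction: [0; 1, 29, 1, 3]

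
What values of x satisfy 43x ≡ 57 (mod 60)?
x ≡ 39 (mod 60)

gcd(43, 60) = 1, which divides 57, so solutions exist.
Find 43^(-1) mod 60 by the extended Euclidean algorithm:
60 = 1 × 43 + 17  ⟹  17 = (1)·60 + (-1)·43
43 = 2 × 17 + 9  ⟹  9 = (-2)·60 + (3)·43
17 = 1 × 9 + 8  ⟹  8 = (3)·60 + (-4)·43
9 = 1 × 8 + 1  ⟹  1 = (-5)·60 + (7)·43
So (7)·43 ≡ 1 (mod 60), i.e. 43^(-1) ≡ 7 (mod 60).
x ≡ 7 × 57 = 399 ≡ 39 (mod 60).
Check: 43 × 39 = 1677 ≡ 57 (mod 60).
Unique solution: x ≡ 39 (mod 60)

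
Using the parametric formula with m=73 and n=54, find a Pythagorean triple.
(2413, 7884, 8245)

Euclid's formula: a = m² - n², b = 2mn, c = m² + n²
m = 73, n = 54
a = 73² - 54² = 5329 - 2916 = 2413
b = 2 × 73 × 54 = 7884
c = 73² + 54² = 5329 + 2916 = 8245
Verification: 2413² + 7884² = 5822569 + 62157456 = 67980025 = 8245² ✓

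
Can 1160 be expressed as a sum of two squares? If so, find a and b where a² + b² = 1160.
2² + 34² (a=2, b=34)

Factorization: 1160 = 2^3 × 5 × 29
By Fermat: n is sum of two squares iff every prime p ≡ 3 (mod 4) appears to even power.
All primes ≡ 3 (mod 4) appear to even power.
Search a = 0, 1, 2, … for 1160 - a² a perfect square: first hit at a = 2: 1160 - 4 = 1156 = 34².
1160 = 2² + 34² = 4 + 1156 ✓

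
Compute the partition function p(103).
271248950

p(n) counts ways to write n as a sum of positive integers (order ignored).
Euler's pentagonal recurrence: p(k) = p(k-1) + p(k-2) - p(k-5) - p(k-7) + p(k-12) + p(k-15) - ... (offsets j(3j∓1)/2, signs ++--, p(0)=1, p(<0)=0).
DP table for k = 0..102: p(0)=1, p(1)=1, p(2)=2, p(3)=3, p(4)=5, p(5)=7, p(6)=11, p(7)=15, p(8)=22, p(9)=30, p(10)=42, p(11)=56, p(12)=77, p(13)=101, p(14)=135, p(15)=176, p(16)=231, p(17)=297, p(18)=385, p(19)=490, p(20)=627, p(21)=792, p(22)=1002, p(23)=1255, p(24)=1575, p(25)=1958, p(26)=2436, p(27)=3010, p(28)=3718, p(29)=4565, p(30)=5604, p(31)=6842, p(32)=8349, p(33)=10143, p(34)=12310, p(35)=14883, p(36)=17977, p(37)=21637, p(38)=26015, p(39)=31185, p(40)=37338, p(41)=44583, p(42)=53174, p(43)=63261, p(44)=75175, p(45)=89134, p(46)=105558, p(47)=124754, p(48)=147273, p(49)=173525, p(50)=204226, p(51)=239943, p(52)=281589, p(53)=329931, p(54)=386155, p(55)=451276, p(56)=526823, p(57)=614154, p(58)=715220, p(59)=831820, p(60)=966467, p(61)=1121505, p(62)=1300156, p(63)=1505499, p(64)=1741630, p(65)=2012558, p(66)=2323520, p(67)=2679689, p(68)=3087735, p(69)=3554345, p(70)=4087968, p(71)=4697205, p(72)=5392783, p(73)=6185689, p(74)=7089500, p(75)=8118264, p(76)=9289091, p(77)=10619863, p(78)=12132164, p(79)=13848650, p(80)=15796476, p(81)=18004327, p(82)=20506255, p(83)=23338469, p(84)=26543660, p(85)=30167357, p(86)=34262962, p(87)=38887673, p(88)=44108109, p(89)=49995925, p(90)=56634173, p(91)=64112359, p(92)=72533807, p(93)=82010177, p(94)=92669720, p(95)=104651419, p(96)=118114304, p(97)=133230930, p(98)=150198136, p(99)=169229875, p(100)=190569292, p(101)=214481126, p(102)=241265379.
Final step: p(103) = p(102) + p(101) - p(98) - p(96) + p(91) + p(88) - p(81) - p(77) + p(68) + p(63) - p(52) - p(46) + p(33) + p(26) - p(11) - p(3)
= 241265379 + 214481126 - 150198136 - 118114304 + 64112359 + 44108109 - 18004327 - 10619863 + 3087735 + 1505499 - 281589 - 105558 + 10143 + 2436 - 56 - 3
= 271248950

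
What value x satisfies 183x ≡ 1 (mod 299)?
183

gcd(183, 299) = 1, so the inverse exists.
Extended Euclidean algorithm on (299, 183):
299 = 1 × 183 + 116  ⟹  116 = (1)·299 + (-1)·183
183 = 1 × 116 + 67  ⟹  67 = (-1)·299 + (2)·183
116 = 1 × 67 + 49  ⟹  49 = (2)·299 + (-3)·183
67 = 1 × 49 + 18  ⟹  18 = (-3)·299 + (5)·183
49 = 2 × 18 + 13  ⟹  13 = (8)·299 + (-13)·183
18 = 1 × 13 + 5  ⟹  5 = (-11)·299 + (18)·183
13 = 2 × 5 + 3  ⟹  3 = (30)·299 + (-49)·183
5 = 1 × 3 + 2  ⟹  2 = (-41)·299 + (67)·183
3 = 1 × 2 + 1  ⟹  1 = (71)·299 + (-116)·183
So (-116)·183 ≡ 1 (mod 299), i.e. 183^(-1) ≡ -116 ≡ 183 (mod 299).
Check: 183 × 183 = 33489 ≡ 1 (mod 299)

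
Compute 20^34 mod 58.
16

Repeated squaring. Binary of 34 = 100010.
20^1 ≡ 20 (mod 58); 20^2 ≡ 52 (mod 58); 20^4 ≡ 36 (mod 58); 20^8 ≡ 20 (mod 58); 20^16 ≡ 52 (mod 58); 20^32 ≡ 36 (mod 58)
20^34 = 20^2 × 20^32 ≡ 16 (mod 58)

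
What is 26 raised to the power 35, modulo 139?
104

Repeated squaring. Binary of 35 = 100011.
26^1 ≡ 26 (mod 139); 26^2 ≡ 120 (mod 139); 26^4 ≡ 83 (mod 139); 26^8 ≡ 78 (mod 139); 26^16 ≡ 107 (mod 139); 26^32 ≡ 51 (mod 139)
26^35 = 26^1 × 26^2 × 26^32 ≡ 104 (mod 139)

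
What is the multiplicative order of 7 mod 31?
15

31 is prime, so ord(7) divides φ(31) = 30.
Divisors of 30: 1, 2, 3, 5, 6, 10, 15, 30.
Repeated squaring: 7^1 ≡ 7, 7^2 ≡ 18, 7^4 ≡ 14, 7^8 ≡ 10, 7^16 ≡ 7 (mod 31).
Test 7^d mod 31 for each divisor d in increasing order:
7^1 ≡ 7
7^2 ≡ 18
7^3 = 7^2·7^1 ≡ 2
7^5 = 7^4·7^1 ≡ 5
7^6 = 7^4·7^2 ≡ 4
7^10 = 7^8·7^2 ≡ 25
7^15 = 7^8·7^4·7^2·7^1 ≡ 1  ← first divisor giving 1
The order is 15.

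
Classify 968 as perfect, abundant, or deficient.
abundant

Proper divisors of 968: sum = 1 + 2 + 4 + 8 + 11 + 22 + 44 + 88 + 121 + 242 + 484 = 1027
Since 1027 > 968, 968 is abundant.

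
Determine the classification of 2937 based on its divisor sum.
deficient

Proper divisors of 2937: sum = 1 + 3 + 11 + 33 + 89 + 267 + 979 = 1383
Since 1383 < 2937, 2937 is deficient.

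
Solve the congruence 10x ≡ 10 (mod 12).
x ≡ 1 (mod 6)

gcd(10, 12) = 2, which divides 10, so solutions exist.
Divide through by 2: 5x ≡ 5 (mod 6).
Find 5^(-1) mod 6 by the extended Euclidean algorithm:
6 = 1 × 5 + 1  ⟹  1 = (1)·6 + (-1)·5
So (-1)·5 ≡ 1 (mod 6), i.e. 5^(-1) ≡ -1 ≡ 5 (mod 6).
x ≡ 5 × 5 = 25 ≡ 1 (mod 6).
Check: 10 × 1 = 10 ≡ 10 (mod 12).
x ≡ 1 (mod 6), giving 2 solutions mod 12.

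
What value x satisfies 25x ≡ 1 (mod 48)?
25

gcd(25, 48) = 1, so the inverse exists.
Extended Euclidean algorithm on (48, 25):
48 = 1 × 25 + 23  ⟹  23 = (1)·48 + (-1)·25
25 = 1 × 23 + 2  ⟹  2 = (-1)·48 + (2)·25
23 = 11 × 2 + 1  ⟹  1 = (12)·48 + (-23)·25
So (-23)·25 ≡ 1 (mod 48), i.e. 25^(-1) ≡ -23 ≡ 25 (mod 48).
Check: 25 × 25 = 625 ≡ 1 (mod 48)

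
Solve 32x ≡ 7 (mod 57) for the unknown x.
x ≡ 2 (mod 57)

gcd(32, 57) = 1, which divides 7, so solutions exist.
Find 32^(-1) mod 57 by the extended Euclidean algorithm:
57 = 1 × 32 + 25  ⟹  25 = (1)·57 + (-1)·32
32 = 1 × 25 + 7  ⟹  7 = (-1)·57 + (2)·32
25 = 3 × 7 + 4  ⟹  4 = (4)·57 + (-7)·32
7 = 1 × 4 + 3  ⟹  3 = (-5)·57 + (9)·32
4 = 1 × 3 + 1  ⟹  1 = (9)·57 + (-16)·32
So (-16)·32 ≡ 1 (mod 57), i.e. 32^(-1) ≡ -16 ≡ 41 (mod 57).
x ≡ 41 × 7 = 287 ≡ 2 (mod 57).
Check: 32 × 2 = 64 ≡ 7 (mod 57).
Unique solution: x ≡ 2 (mod 57)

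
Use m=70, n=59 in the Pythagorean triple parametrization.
(1419, 8260, 8381)

Euclid's formula: a = m² - n², b = 2mn, c = m² + n²
m = 70, n = 59
a = 70² - 59² = 4900 - 3481 = 1419
b = 2 × 70 × 59 = 8260
c = 70² + 59² = 4900 + 3481 = 8381
Verification: 1419² + 8260² = 2013561 + 68227600 = 70241161 = 8381² ✓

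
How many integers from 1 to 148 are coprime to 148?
72

148 = 2^2 × 37
φ(n) = n × ∏(1 - 1/p) for each prime p dividing n
φ(148) = 148 × (1 - 1/2) × (1 - 1/37) = 72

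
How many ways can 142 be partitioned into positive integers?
18440293320

p(n) counts ways to write n as a sum of positive integers (order ignored).
Euler's pentagonal recurrence: p(k) = p(k-1) + p(k-2) - p(k-5) - p(k-7) + p(k-12) + p(k-15) - ... (offsets j(3j∓1)/2, signs ++--, p(0)=1, p(<0)=0).
DP table for k = 0..141: p(0)=1, p(1)=1, p(2)=2, p(3)=3, p(4)=5, p(5)=7, p(6)=11, p(7)=15, p(8)=22, p(9)=30, p(10)=42, p(11)=56, p(12)=77, p(13)=101, p(14)=135, p(15)=176, p(16)=231, p(17)=297, p(18)=385, p(19)=490, p(20)=627, p(21)=792, p(22)=1002, p(23)=1255, p(24)=1575, p(25)=1958, p(26)=2436, p(27)=3010, p(28)=3718, p(29)=4565, p(30)=5604, p(31)=6842, p(32)=8349, p(33)=10143, p(34)=12310, p(35)=14883, p(36)=17977, p(37)=21637, p(38)=26015, p(39)=31185, p(40)=37338, p(41)=44583, p(42)=53174, p(43)=63261, p(44)=75175, p(45)=89134, p(46)=105558, p(47)=124754, p(48)=147273, p(49)=173525, p(50)=204226, p(51)=239943, p(52)=281589, p(53)=329931, p(54)=386155, p(55)=451276, p(56)=526823, p(57)=614154, p(58)=715220, p(59)=831820, p(60)=966467, p(61)=1121505, p(62)=1300156, p(63)=1505499, p(64)=1741630, p(65)=2012558, p(66)=2323520, p(67)=2679689, p(68)=3087735, p(69)=3554345, p(70)=4087968, p(71)=4697205, p(72)=5392783, p(73)=6185689, p(74)=7089500, p(75)=8118264, p(76)=9289091, p(77)=10619863, p(78)=12132164, p(79)=13848650, p(80)=15796476, p(81)=18004327, p(82)=20506255, p(83)=23338469, p(84)=26543660, p(85)=30167357, p(86)=34262962, p(87)=38887673, p(88)=44108109, p(89)=49995925, p(90)=56634173, p(91)=64112359, p(92)=72533807, p(93)=82010177, p(94)=92669720, p(95)=104651419, p(96)=118114304, p(97)=133230930, p(98)=150198136, p(99)=169229875, p(100)=190569292, p(101)=214481126, p(102)=241265379, p(103)=271248950, p(104)=304801365, p(105)=342325709, p(106)=384276336, p(107)=431149389, p(108)=483502844, p(109)=541946240, p(110)=607163746, p(111)=679903203, p(112)=761002156, p(113)=851376628, p(114)=952050665, p(115)=1064144451, p(116)=1188908248, p(117)=1327710076, p(118)=1482074143, p(119)=1653668665, p(120)=1844349560, p(121)=2056148051, p(122)=2291320912, p(123)=2552338241, p(124)=2841940500, p(125)=3163127352, p(126)=3519222692, p(127)=3913864295, p(128)=4351078600, p(129)=4835271870, p(130)=5371315400, p(131)=5964539504, p(132)=6620830889, p(133)=7346629512, p(134)=8149040695, p(135)=9035836076, p(136)=10015581680, p(137)=11097645016, p(138)=12292341831, p(139)=13610949895, p(140)=15065878135, p(141)=16670689208.
Final step: p(142) = p(141) + p(140) - p(137) - p(135) + p(130) + p(127) - p(120) - p(116) + p(107) + p(102) - p(91) - p(85) + p(72) + p(65) - p(50) - p(42) + p(25) + p(16)
= 16670689208 + 15065878135 - 11097645016 - 9035836076 + 5371315400 + 3913864295 - 1844349560 - 1188908248 + 431149389 + 241265379 - 64112359 - 30167357 + 5392783 + 2012558 - 204226 - 53174 + 1958 + 231
= 18440293320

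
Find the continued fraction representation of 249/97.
[2; 1, 1, 3, 4, 3]

Euclidean algorithm steps:
249 = 2 × 97 + 55
97 = 1 × 55 + 42
55 = 1 × 42 + 13
42 = 3 × 13 + 3
13 = 4 × 3 + 1
3 = 3 × 1 + 0
Continued fraction: [2; 1, 1, 3, 4, 3]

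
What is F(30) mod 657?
278

Matrix identity: Q^n = [[F_(n+1), F_n], [F_n, F_(n-1)]] with Q = [[1,1],[1,0]].
n = 30 = 11110₂. Square-and-multiply, entries mod 657:
Q^1 = [[1,1],[1,0]]
Q^3 = (Q^1)²·Q = [[3,2],[2,1]]
Q^7 = (Q^3)²·Q = [[21,13],[13,8]]
Q^15 = (Q^7)²·Q = [[330,610],[610,377]]
Q^30 = (Q^15)² = [[76,278],[278,455]]
F_30 mod 657 = Q^30[0][1] = 278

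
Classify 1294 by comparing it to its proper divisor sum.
deficient

Proper divisors of 1294: sum = 1 + 2 + 647 = 650
Since 650 < 1294, 1294 is deficient.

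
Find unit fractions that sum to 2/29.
1/15 + 1/435

Greedy algorithm:
2/29: ceiling(29/2) = 15, use 1/15
1/435: ceiling(435/1) = 435, use 1/435
Result: 2/29 = 1/15 + 1/435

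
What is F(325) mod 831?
497

Matrix identity: Q^n = [[F_(n+1), F_n], [F_n, F_(n-1)]] with Q = [[1,1],[1,0]].
n = 325 = 101000101₂. Square-and-multiply, entries mod 831:
Q^1 = [[1,1],[1,0]]
Q^2 = (Q^1)² = [[2,1],[1,1]]
Q^5 = (Q^2)²·Q = [[8,5],[5,3]]
Q^10 = (Q^5)² = [[89,55],[55,34]]
Q^20 = (Q^10)² = [[143,117],[117,26]]
Q^40 = (Q^20)² = [[67,660],[660,238]]
Q^81 = (Q^40)²·Q = [[688,490],[490,198]]
Q^162 = (Q^81)² = [[446,358],[358,88]]
Q^325 = (Q^162)²·Q = [[539,497],[497,42]]
F_325 mod 831 = Q^325[0][1] = 497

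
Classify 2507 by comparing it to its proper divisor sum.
deficient

Proper divisors of 2507: sum = 1 + 23 + 109 = 133
Since 133 < 2507, 2507 is deficient.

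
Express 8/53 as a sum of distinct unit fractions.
1/7 + 1/124 + 1/46004

Greedy algorithm:
8/53: ceiling(53/8) = 7, use 1/7
3/371: ceiling(371/3) = 124, use 1/124
1/46004: ceiling(46004/1) = 46004, use 1/46004
Result: 8/53 = 1/7 + 1/124 + 1/46004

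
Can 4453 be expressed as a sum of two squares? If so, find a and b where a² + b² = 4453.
22² + 63² (a=22, b=63)

Factorization: 4453 = 61 × 73
By Fermat: n is sum of two squares iff every prime p ≡ 3 (mod 4) appears to even power.
All primes ≡ 3 (mod 4) appear to even power.
Search a = 0, 1, 2, … for 4453 - a² a perfect square: first hit at a = 22: 4453 - 484 = 3969 = 63².
4453 = 22² + 63² = 484 + 3969 ✓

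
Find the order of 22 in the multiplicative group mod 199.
198

199 is prime, so ord(22) divides φ(199) = 198.
Divisors of 198: 1, 2, 3, 6, 9, 11, 18, 22, 33, 66, 99, 198.
Repeated squaring: 22^1 ≡ 22, 22^2 ≡ 86, 22^4 ≡ 33, 22^8 ≡ 94, 22^16 ≡ 80, 22^32 ≡ 32, 22^64 ≡ 29, 22^128 ≡ 45 (mod 199).
Test 22^d mod 199 for each divisor d in increasing order:
22^1 ≡ 22
22^2 ≡ 86
22^3 = 22^2·22^1 ≡ 101
22^6 = 22^4·22^2 ≡ 52
22^9 = 22^8·22^1 ≡ 78
22^11 = 22^8·22^2·22^1 ≡ 141
22^18 = 22^16·22^2 ≡ 114
22^22 = 22^16·22^4·22^2 ≡ 180
22^33 = 22^32·22^1 ≡ 107
22^66 = 22^64·22^2 ≡ 106
22^99 = 22^64·22^32·22^2·22^1 ≡ 198
22^198 = 22^128·22^64·22^4·22^2 ≡ 1  ← first divisor giving 1
The order is 198.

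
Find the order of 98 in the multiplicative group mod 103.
51

103 is prime, so ord(98) divides φ(103) = 102.
Divisors of 102: 1, 2, 3, 6, 17, 34, 51, 102.
Repeated squaring: 98^1 ≡ 98, 98^2 ≡ 25, 98^4 ≡ 7, 98^8 ≡ 49, 98^16 ≡ 32, 98^32 ≡ 97, 98^64 ≡ 36 (mod 103).
Test 98^d mod 103 for each divisor d in increasing order:
98^1 ≡ 98
98^2 ≡ 25
98^3 = 98^2·98^1 ≡ 81
98^6 = 98^4·98^2 ≡ 72
98^17 = 98^16·98^1 ≡ 46
98^34 = 98^32·98^2 ≡ 56
98^51 = 98^32·98^16·98^2·98^1 ≡ 1  ← first divisor giving 1
The order is 51.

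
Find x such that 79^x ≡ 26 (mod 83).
80

Baby-step giant-step with step n = ⌈√83⌉ = 10.
Baby steps 79^j mod 83 (j:value) for j=0..9: 0:1, 1:79, 2:16, 3:19, 4:7, 5:55, 6:29, 7:50, 8:49, 9:53.
Giant-step multiplier: 79^(-10) ≡ 79^(82-10) = 79^72 ≡ 9 (mod 83).
Giant steps γ_i = 26·9^i mod 83: γ_0=26, γ_1=68, γ_2=31, γ_3=30, γ_4=21, γ_5=23, γ_6=41, γ_7=37, γ_8=1 (in table at j=0).
x = i·n + j = 8·10 + 0 = 80.
Check: 79^80 ≡ 26 (mod 83).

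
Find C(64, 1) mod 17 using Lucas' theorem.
13

Using Lucas' theorem:
Write n=64 and k=1 in base 17:
n in base 17: [3, 13]
k in base 17: [0, 1]
C(64,1) mod 17 = ∏ C(n_i, k_i) mod 17
Digit binomials (mod 17): C(3,0) = 1; C(13,1) = 13
Product: 1 × 13 = 13 ≡ 13 (mod 17)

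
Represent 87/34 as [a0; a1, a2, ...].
[2; 1, 1, 3, 1, 3]

Euclidean algorithm steps:
87 = 2 × 34 + 19
34 = 1 × 19 + 15
19 = 1 × 15 + 4
15 = 3 × 4 + 3
4 = 1 × 3 + 1
3 = 3 × 1 + 0
Continued fraction: [2; 1, 1, 3, 1, 3]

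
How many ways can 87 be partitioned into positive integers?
38887673

p(n) counts ways to write n as a sum of positive integers (order ignored).
Euler's pentagonal recurrence: p(k) = p(k-1) + p(k-2) - p(k-5) - p(k-7) + p(k-12) + p(k-15) - ... (offsets j(3j∓1)/2, signs ++--, p(0)=1, p(<0)=0).
DP table for k = 0..86: p(0)=1, p(1)=1, p(2)=2, p(3)=3, p(4)=5, p(5)=7, p(6)=11, p(7)=15, p(8)=22, p(9)=30, p(10)=42, p(11)=56, p(12)=77, p(13)=101, p(14)=135, p(15)=176, p(16)=231, p(17)=297, p(18)=385, p(19)=490, p(20)=627, p(21)=792, p(22)=1002, p(23)=1255, p(24)=1575, p(25)=1958, p(26)=2436, p(27)=3010, p(28)=3718, p(29)=4565, p(30)=5604, p(31)=6842, p(32)=8349, p(33)=10143, p(34)=12310, p(35)=14883, p(36)=17977, p(37)=21637, p(38)=26015, p(39)=31185, p(40)=37338, p(41)=44583, p(42)=53174, p(43)=63261, p(44)=75175, p(45)=89134, p(46)=105558, p(47)=124754, p(48)=147273, p(49)=173525, p(50)=204226, p(51)=239943, p(52)=281589, p(53)=329931, p(54)=386155, p(55)=451276, p(56)=526823, p(57)=614154, p(58)=715220, p(59)=831820, p(60)=966467, p(61)=1121505, p(62)=1300156, p(63)=1505499, p(64)=1741630, p(65)=2012558, p(66)=2323520, p(67)=2679689, p(68)=3087735, p(69)=3554345, p(70)=4087968, p(71)=4697205, p(72)=5392783, p(73)=6185689, p(74)=7089500, p(75)=8118264, p(76)=9289091, p(77)=10619863, p(78)=12132164, p(79)=13848650, p(80)=15796476, p(81)=18004327, p(82)=20506255, p(83)=23338469, p(84)=26543660, p(85)=30167357, p(86)=34262962.
Final step: p(87) = p(86) + p(85) - p(82) - p(80) + p(75) + p(72) - p(65) - p(61) + p(52) + p(47) - p(36) - p(30) + p(17) + p(10)
= 34262962 + 30167357 - 20506255 - 15796476 + 8118264 + 5392783 - 2012558 - 1121505 + 281589 + 124754 - 17977 - 5604 + 297 + 42
= 38887673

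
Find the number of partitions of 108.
483502844

p(n) counts ways to write n as a sum of positive integers (order ignored).
Euler's pentagonal recurrence: p(k) = p(k-1) + p(k-2) - p(k-5) - p(k-7) + p(k-12) + p(k-15) - ... (offsets j(3j∓1)/2, signs ++--, p(0)=1, p(<0)=0).
DP table for k = 0..107: p(0)=1, p(1)=1, p(2)=2, p(3)=3, p(4)=5, p(5)=7, p(6)=11, p(7)=15, p(8)=22, p(9)=30, p(10)=42, p(11)=56, p(12)=77, p(13)=101, p(14)=135, p(15)=176, p(16)=231, p(17)=297, p(18)=385, p(19)=490, p(20)=627, p(21)=792, p(22)=1002, p(23)=1255, p(24)=1575, p(25)=1958, p(26)=2436, p(27)=3010, p(28)=3718, p(29)=4565, p(30)=5604, p(31)=6842, p(32)=8349, p(33)=10143, p(34)=12310, p(35)=14883, p(36)=17977, p(37)=21637, p(38)=26015, p(39)=31185, p(40)=37338, p(41)=44583, p(42)=53174, p(43)=63261, p(44)=75175, p(45)=89134, p(46)=105558, p(47)=124754, p(48)=147273, p(49)=173525, p(50)=204226, p(51)=239943, p(52)=281589, p(53)=329931, p(54)=386155, p(55)=451276, p(56)=526823, p(57)=614154, p(58)=715220, p(59)=831820, p(60)=966467, p(61)=1121505, p(62)=1300156, p(63)=1505499, p(64)=1741630, p(65)=2012558, p(66)=2323520, p(67)=2679689, p(68)=3087735, p(69)=3554345, p(70)=4087968, p(71)=4697205, p(72)=5392783, p(73)=6185689, p(74)=7089500, p(75)=8118264, p(76)=9289091, p(77)=10619863, p(78)=12132164, p(79)=13848650, p(80)=15796476, p(81)=18004327, p(82)=20506255, p(83)=23338469, p(84)=26543660, p(85)=30167357, p(86)=34262962, p(87)=38887673, p(88)=44108109, p(89)=49995925, p(90)=56634173, p(91)=64112359, p(92)=72533807, p(93)=82010177, p(94)=92669720, p(95)=104651419, p(96)=118114304, p(97)=133230930, p(98)=150198136, p(99)=169229875, p(100)=190569292, p(101)=214481126, p(102)=241265379, p(103)=271248950, p(104)=304801365, p(105)=342325709, p(106)=384276336, p(107)=431149389.
Final step: p(108) = p(107) + p(106) - p(103) - p(101) + p(96) + p(93) - p(86) - p(82) + p(73) + p(68) - p(57) - p(51) + p(38) + p(31) - p(16) - p(8)
= 431149389 + 384276336 - 271248950 - 214481126 + 118114304 + 82010177 - 34262962 - 20506255 + 6185689 + 3087735 - 614154 - 239943 + 26015 + 6842 - 231 - 22
= 483502844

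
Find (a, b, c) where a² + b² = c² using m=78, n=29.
(5243, 4524, 6925)

Euclid's formula: a = m² - n², b = 2mn, c = m² + n²
m = 78, n = 29
a = 78² - 29² = 6084 - 841 = 5243
b = 2 × 78 × 29 = 4524
c = 78² + 29² = 6084 + 841 = 6925
Verification: 5243² + 4524² = 27489049 + 20466576 = 47955625 = 6925² ✓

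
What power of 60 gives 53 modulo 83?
29

Baby-step giant-step with step n = ⌈√83⌉ = 10.
Baby steps 60^j mod 83 (j:value) for j=0..9: 0:1, 1:60, 2:31, 3:34, 4:48, 5:58, 6:77, 7:55, 8:63, 9:45.
Giant-step multiplier: 60^(-10) ≡ 60^(82-10) = 60^72 ≡ 17 (mod 83).
Giant steps γ_i = 53·17^i mod 83: γ_0=53, γ_1=71, γ_2=45 (in table at j=9).
x = i·n + j = 2·10 + 9 = 29.
Check: 60^29 ≡ 53 (mod 83).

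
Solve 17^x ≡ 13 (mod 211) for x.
6

Baby-step giant-step with step n = ⌈√211⌉ = 15.
Baby steps 17^j mod 211 (j:value) for j=0..14: 0:1, 1:17, 2:78, 3:60, 4:176, 5:38, 6:13, 7:10, 8:170, 9:147, 10:178, 11:72, 12:169, 13:130, 14:100.
h = 13 is already in the table at j=6, so x = 6.
Check: 17^6 ≡ 13 (mod 211).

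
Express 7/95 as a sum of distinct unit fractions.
1/14 + 1/444 + 1/295260

Greedy algorithm:
7/95: ceiling(95/7) = 14, use 1/14
3/1330: ceiling(1330/3) = 444, use 1/444
1/295260: ceiling(295260/1) = 295260, use 1/295260
Result: 7/95 = 1/14 + 1/444 + 1/295260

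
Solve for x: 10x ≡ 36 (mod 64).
x ≡ 10 (mod 32)

gcd(10, 64) = 2, which divides 36, so solutions exist.
Divide through by 2: 5x ≡ 18 (mod 32).
Find 5^(-1) mod 32 by the extended Euclidean algorithm:
32 = 6 × 5 + 2  ⟹  2 = (1)·32 + (-6)·5
5 = 2 × 2 + 1  ⟹  1 = (-2)·32 + (13)·5
So (13)·5 ≡ 1 (mod 32), i.e. 5^(-1) ≡ 13 (mod 32).
x ≡ 13 × 18 = 234 ≡ 10 (mod 32).
Check: 10 × 10 = 100 ≡ 36 (mod 64).
x ≡ 10 (mod 32), giving 2 solutions mod 64.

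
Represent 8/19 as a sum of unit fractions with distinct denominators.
1/3 + 1/12 + 1/228

Greedy algorithm:
8/19: ceiling(19/8) = 3, use 1/3
5/57: ceiling(57/5) = 12, use 1/12
1/228: ceiling(228/1) = 228, use 1/228
Result: 8/19 = 1/3 + 1/12 + 1/228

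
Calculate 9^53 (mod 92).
25

Repeated squaring. Binary of 53 = 110101.
9^1 ≡ 9 (mod 92); 9^2 ≡ 81 (mod 92); 9^4 ≡ 29 (mod 92); 9^8 ≡ 13 (mod 92); 9^16 ≡ 77 (mod 92); 9^32 ≡ 41 (mod 92)
9^53 = 9^1 × 9^4 × 9^16 × 9^32 ≡ 25 (mod 92)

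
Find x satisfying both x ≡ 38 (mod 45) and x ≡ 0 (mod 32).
128

Using Chinese Remainder Theorem:
M = 45 × 32 = 1440
M1 = 32, M2 = 45
y1 = 32^(-1) mod 45 = 38
y2 = 45^(-1) mod 32 = 5
x = (38×32×38 + 0×45×5) mod 1440 = 128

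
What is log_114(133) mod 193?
63

Baby-step giant-step with step n = ⌈√193⌉ = 14.
Baby steps 114^j mod 193 (j:value) for j=0..13: 0:1, 1:114, 2:65, 3:76, 4:172, 5:115, 6:179, 7:141, 8:55, 9:94, 10:101, 11:127, 12:3, 13:149.
Giant-step multiplier: 114^(-14) ≡ 114^(192-14) = 114^178 ≡ 97 (mod 193).
Giant steps γ_i = 133·97^i mod 193: γ_0=133, γ_1=163, γ_2=178, γ_3=89, γ_4=141 (in table at j=7).
x = i·n + j = 4·14 + 7 = 63.
Check: 114^63 ≡ 133 (mod 193).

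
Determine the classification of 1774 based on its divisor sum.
deficient

Proper divisors of 1774: sum = 1 + 2 + 887 = 890
Since 890 < 1774, 1774 is deficient.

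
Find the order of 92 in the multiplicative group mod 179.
178

179 is prime, so ord(92) divides φ(179) = 178.
Divisors of 178: 1, 2, 89, 178.
Repeated squaring: 92^1 ≡ 92, 92^2 ≡ 51, 92^4 ≡ 95, 92^8 ≡ 75, 92^16 ≡ 76, 92^32 ≡ 48, 92^64 ≡ 156, 92^128 ≡ 171 (mod 179).
Test 92^d mod 179 for each divisor d in increasing order:
92^1 ≡ 92
92^2 ≡ 51
92^89 = 92^64·92^16·92^8·92^1 ≡ 178
92^178 = 92^128·92^32·92^16·92^2 ≡ 1  ← first divisor giving 1
The order is 178.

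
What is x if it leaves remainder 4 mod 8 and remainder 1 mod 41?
124

Using Chinese Remainder Theorem:
M = 8 × 41 = 328
M1 = 41, M2 = 8
y1 = 41^(-1) mod 8 = 1
y2 = 8^(-1) mod 41 = 36
x = (4×41×1 + 1×8×36) mod 328 = 124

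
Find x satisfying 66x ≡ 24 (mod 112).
x ≡ 36 (mod 56)

gcd(66, 112) = 2, which divides 24, so solutions exist.
Divide through by 2: 33x ≡ 12 (mod 56).
Find 33^(-1) mod 56 by the extended Euclidean algorithm:
56 = 1 × 33 + 23  ⟹  23 = (1)·56 + (-1)·33
33 = 1 × 23 + 10  ⟹  10 = (-1)·56 + (2)·33
23 = 2 × 10 + 3  ⟹  3 = (3)·56 + (-5)·33
10 = 3 × 3 + 1  ⟹  1 = (-10)·56 + (17)·33
So (17)·33 ≡ 1 (mod 56), i.e. 33^(-1) ≡ 17 (mod 56).
x ≡ 17 × 12 = 204 ≡ 36 (mod 56).
Check: 66 × 36 = 2376 ≡ 24 (mod 112).
x ≡ 36 (mod 56), giving 2 solutions mod 112.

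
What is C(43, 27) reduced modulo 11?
8

Using Lucas' theorem:
Write n=43 and k=27 in base 11:
n in base 11: [3, 10]
k in base 11: [2, 5]
C(43,27) mod 11 = ∏ C(n_i, k_i) mod 11
Digit binomials (mod 11): C(3,2) = 3; C(10,5) = 252 ≡ 10
Product: 3 × 10 = 30 ≡ 8 (mod 11)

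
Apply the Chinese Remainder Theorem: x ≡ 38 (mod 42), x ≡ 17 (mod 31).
668

Using Chinese Remainder Theorem:
M = 42 × 31 = 1302
M1 = 31, M2 = 42
y1 = 31^(-1) mod 42 = 19
y2 = 42^(-1) mod 31 = 17
x = (38×31×19 + 17×42×17) mod 1302 = 668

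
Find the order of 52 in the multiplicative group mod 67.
22

67 is prime, so ord(52) divides φ(67) = 66.
Divisors of 66: 1, 2, 3, 6, 11, 22, 33, 66.
Repeated squaring: 52^1 ≡ 52, 52^2 ≡ 24, 52^4 ≡ 40, 52^8 ≡ 59, 52^16 ≡ 64, 52^32 ≡ 9, 52^64 ≡ 14 (mod 67).
Test 52^d mod 67 for each divisor d in increasing order:
52^1 ≡ 52
52^2 ≡ 24
52^3 = 52^2·52^1 ≡ 42
52^6 = 52^4·52^2 ≡ 22
52^11 = 52^8·52^2·52^1 ≡ 66
52^22 = 52^16·52^4·52^2 ≡ 1  ← first divisor giving 1
The order is 22.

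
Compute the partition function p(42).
53174

p(n) counts ways to write n as a sum of positive integers (order ignored).
Euler's pentagonal recurrence: p(k) = p(k-1) + p(k-2) - p(k-5) - p(k-7) + p(k-12) + p(k-15) - ... (offsets j(3j∓1)/2, signs ++--, p(0)=1, p(<0)=0).
DP table for k = 0..41: p(0)=1, p(1)=1, p(2)=2, p(3)=3, p(4)=5, p(5)=7, p(6)=11, p(7)=15, p(8)=22, p(9)=30, p(10)=42, p(11)=56, p(12)=77, p(13)=101, p(14)=135, p(15)=176, p(16)=231, p(17)=297, p(18)=385, p(19)=490, p(20)=627, p(21)=792, p(22)=1002, p(23)=1255, p(24)=1575, p(25)=1958, p(26)=2436, p(27)=3010, p(28)=3718, p(29)=4565, p(30)=5604, p(31)=6842, p(32)=8349, p(33)=10143, p(34)=12310, p(35)=14883, p(36)=17977, p(37)=21637, p(38)=26015, p(39)=31185, p(40)=37338, p(41)=44583.
Final step: p(42) = p(41) + p(40) - p(37) - p(35) + p(30) + p(27) - p(20) - p(16) + p(7) + p(2)
= 44583 + 37338 - 21637 - 14883 + 5604 + 3010 - 627 - 231 + 15 + 2
= 53174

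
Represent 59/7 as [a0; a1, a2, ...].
[8; 2, 3]

Euclidean algorithm steps:
59 = 8 × 7 + 3
7 = 2 × 3 + 1
3 = 3 × 1 + 0
Continued fraction: [8; 2, 3]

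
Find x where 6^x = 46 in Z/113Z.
73

Baby-step giant-step with step n = ⌈√113⌉ = 11.
Baby steps 6^j mod 113 (j:value) for j=0..10: 0:1, 1:6, 2:36, 3:103, 4:53, 5:92, 6:100, 7:35, 8:97, 9:17, 10:102.
Giant-step multiplier: 6^(-11) ≡ 6^(112-11) = 6^101 ≡ 101 (mod 113).
Giant steps γ_i = 46·101^i mod 113: γ_0=46, γ_1=13, γ_2=70, γ_3=64, γ_4=23, γ_5=63, γ_6=35 (in table at j=7).
x = i·n + j = 6·11 + 7 = 73.
Check: 6^73 ≡ 46 (mod 113).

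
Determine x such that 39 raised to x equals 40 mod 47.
27

Baby-step giant-step with step n = ⌈√47⌉ = 7.
Baby steps 39^j mod 47 (j:value) for j=0..6: 0:1, 1:39, 2:17, 3:5, 4:7, 5:38, 6:25.
Giant-step multiplier: 39^(-7) ≡ 39^(46-7) = 39^39 ≡ 43 (mod 47).
Giant steps γ_i = 40·43^i mod 47: γ_0=40, γ_1=28, γ_2=29, γ_3=25 (in table at j=6).
x = i·n + j = 3·7 + 6 = 27.
Check: 39^27 ≡ 40 (mod 47).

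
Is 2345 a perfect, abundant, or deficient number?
deficient

Proper divisors of 2345: sum = 1 + 5 + 7 + 35 + 67 + 335 + 469 = 919
Since 919 < 2345, 2345 is deficient.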